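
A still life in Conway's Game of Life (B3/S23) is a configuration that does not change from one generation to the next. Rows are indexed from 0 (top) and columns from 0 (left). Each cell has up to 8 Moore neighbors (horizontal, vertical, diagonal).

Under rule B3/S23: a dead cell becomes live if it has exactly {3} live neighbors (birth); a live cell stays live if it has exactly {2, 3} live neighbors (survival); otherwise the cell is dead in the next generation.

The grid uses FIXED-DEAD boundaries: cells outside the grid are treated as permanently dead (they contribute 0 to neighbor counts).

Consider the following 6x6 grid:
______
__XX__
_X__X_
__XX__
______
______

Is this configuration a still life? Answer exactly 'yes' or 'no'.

Answer: yes

Derivation:
Compute generation 1 and compare to generation 0 (given above):
Generation 1:
______
__XX__
_X__X_
__XX__
______
______
The grids are IDENTICAL -> still life.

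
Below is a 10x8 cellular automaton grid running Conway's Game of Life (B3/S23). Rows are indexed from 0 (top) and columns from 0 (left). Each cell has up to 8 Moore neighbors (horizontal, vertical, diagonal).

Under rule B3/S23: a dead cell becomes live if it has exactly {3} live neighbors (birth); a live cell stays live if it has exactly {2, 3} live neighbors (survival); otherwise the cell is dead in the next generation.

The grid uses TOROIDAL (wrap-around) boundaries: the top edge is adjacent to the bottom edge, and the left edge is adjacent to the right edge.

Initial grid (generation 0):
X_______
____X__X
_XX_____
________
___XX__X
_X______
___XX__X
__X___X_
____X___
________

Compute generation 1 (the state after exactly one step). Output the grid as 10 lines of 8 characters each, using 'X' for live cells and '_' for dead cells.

Simulating step by step:
Generation 0 (given above): 15 live cells
Generation 1: 10 live cells
(generation 1 grid is the final answer)

Answer: ________
XX______
________
__XX____
________
X_X_____
__XX____
____XX__
________
________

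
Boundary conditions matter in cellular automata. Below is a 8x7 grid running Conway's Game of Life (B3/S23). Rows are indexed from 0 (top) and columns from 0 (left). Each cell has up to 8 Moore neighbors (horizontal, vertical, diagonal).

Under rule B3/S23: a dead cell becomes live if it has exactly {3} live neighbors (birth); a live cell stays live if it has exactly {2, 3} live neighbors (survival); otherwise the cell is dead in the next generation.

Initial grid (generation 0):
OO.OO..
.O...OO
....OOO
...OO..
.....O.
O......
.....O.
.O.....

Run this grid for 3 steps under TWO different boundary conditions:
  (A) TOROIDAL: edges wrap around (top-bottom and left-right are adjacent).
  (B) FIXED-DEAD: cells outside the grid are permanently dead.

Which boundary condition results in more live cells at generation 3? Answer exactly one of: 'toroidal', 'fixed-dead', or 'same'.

Answer: toroidal

Derivation:
Under TOROIDAL boundary, generation 3:
......O
.O.O...
.O.....
.OOO...
.....O.
.......
...O..O
..OOO..
Population = 13

Under FIXED-DEAD boundary, generation 3:
.....O.
OO.O..O
..OO..O
..OO..O
....O..
.......
.......
.......
Population = 12

Comparison: toroidal=13, fixed-dead=12 -> toroidal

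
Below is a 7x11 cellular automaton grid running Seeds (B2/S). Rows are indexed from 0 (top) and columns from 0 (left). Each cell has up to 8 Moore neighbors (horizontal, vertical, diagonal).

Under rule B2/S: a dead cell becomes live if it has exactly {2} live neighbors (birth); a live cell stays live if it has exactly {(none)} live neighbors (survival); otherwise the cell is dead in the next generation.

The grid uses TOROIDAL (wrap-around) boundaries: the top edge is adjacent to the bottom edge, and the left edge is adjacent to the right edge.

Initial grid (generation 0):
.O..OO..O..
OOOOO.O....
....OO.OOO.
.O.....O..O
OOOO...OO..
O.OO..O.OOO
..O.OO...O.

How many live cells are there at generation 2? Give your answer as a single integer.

Answer: 9

Derivation:
Simulating step by step:
Generation 0 (given above): 35 live cells
Generation 1: 6 live cells
.......O.OO
..........O
...........
.....O.....
....O......
...........
...........
Generation 2: 9 live cells
O.......O..
O.......O..
...........
....O......
.....O.....
...........
........OOO
Population at generation 2: 9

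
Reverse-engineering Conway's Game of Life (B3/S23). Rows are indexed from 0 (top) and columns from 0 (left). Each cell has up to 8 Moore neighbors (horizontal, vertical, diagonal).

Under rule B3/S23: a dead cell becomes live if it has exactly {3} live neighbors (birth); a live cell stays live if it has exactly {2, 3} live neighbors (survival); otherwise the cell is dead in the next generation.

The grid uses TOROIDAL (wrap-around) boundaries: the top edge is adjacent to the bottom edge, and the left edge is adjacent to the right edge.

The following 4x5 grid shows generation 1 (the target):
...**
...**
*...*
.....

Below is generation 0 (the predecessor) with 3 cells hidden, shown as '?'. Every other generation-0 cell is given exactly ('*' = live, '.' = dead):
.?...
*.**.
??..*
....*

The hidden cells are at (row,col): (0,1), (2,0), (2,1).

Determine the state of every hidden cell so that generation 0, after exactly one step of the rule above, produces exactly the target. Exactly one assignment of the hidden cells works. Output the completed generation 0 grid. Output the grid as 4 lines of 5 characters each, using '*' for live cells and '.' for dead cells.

Hidden generation-0 cells (in order): (0,1), (2,0), (2,1).
A hidden cell only influences target cells in its own 3x3 neighborhood. Try each of the 2^3 = 8 assignments, step the completed generation 0 forward once under B3/S23, and compare with the target:
  (0,1)=. (2,0)=. (2,1)=. -> step reproduces the target at every cell -> ACCEPT
  (0,1)=. (2,0)=. (2,1)=* -> step gives (1,0)='*' but target has '.' -> reject
  (0,1)=. (2,0)=* (2,1)=. -> step gives (1,0)='*' but target has '.' -> reject
  (0,1)=. (2,0)=* (2,1)=* -> step gives (1,0)='*' but target has '.' -> reject
  (0,1)=* (2,0)=. (2,1)=. -> step gives (0,0)='*' but target has '.' -> reject
  (0,1)=* (2,0)=. (2,1)=* -> step gives (0,0)='*' but target has '.' -> reject
  (0,1)=* (2,0)=* (2,1)=. -> step gives (0,0)='*' but target has '.' -> reject
  (0,1)=* (2,0)=* (2,1)=* -> step gives (0,0)='*' but target has '.' -> reject
Unique solution: (0,1)=dead, (2,0)=dead, (2,1)=dead.
Check: live-neighbor counts of every cell in the completed generation 0:
22233
12123
32243
20021
Applying B3/S23 to generation 0 with these counts gives:
...**
...**
*...*
.....
which matches the target exactly.

Answer: .....
*.**.
....*
....*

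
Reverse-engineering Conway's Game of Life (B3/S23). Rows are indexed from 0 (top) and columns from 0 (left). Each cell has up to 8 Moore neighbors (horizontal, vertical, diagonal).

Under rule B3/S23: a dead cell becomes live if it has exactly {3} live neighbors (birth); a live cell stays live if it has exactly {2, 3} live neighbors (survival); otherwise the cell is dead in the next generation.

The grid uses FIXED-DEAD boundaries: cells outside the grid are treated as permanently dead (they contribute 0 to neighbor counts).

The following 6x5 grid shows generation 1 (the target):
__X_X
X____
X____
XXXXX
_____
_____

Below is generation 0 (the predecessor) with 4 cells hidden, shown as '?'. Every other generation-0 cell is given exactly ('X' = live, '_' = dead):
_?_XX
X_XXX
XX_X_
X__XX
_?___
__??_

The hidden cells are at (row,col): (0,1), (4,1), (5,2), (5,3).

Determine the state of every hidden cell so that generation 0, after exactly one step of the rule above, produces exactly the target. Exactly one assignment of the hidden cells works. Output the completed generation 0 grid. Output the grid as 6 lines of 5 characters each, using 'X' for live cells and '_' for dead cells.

Hidden generation-0 cells (in order): (0,1), (4,1), (5,2), (5,3).
A hidden cell only influences target cells in its own 3x3 neighborhood. Try each of the 2^4 = 16 assignments, step the completed generation 0 forward once under B3/S23, and compare with the target:
  (0,1)=_ (4,1)=_ (5,2)=_ (5,3)=_ -> step reproduces the target at every cell -> ACCEPT
  (0,1)=_ (4,1)=_ (5,2)=_ (5,3)=X -> step gives (4,3)='X' but target has '_' -> reject
  (0,1)=_ (4,1)=_ (5,2)=X (5,3)=_ -> step gives (4,3)='X' but target has '_' -> reject
  (0,1)=_ (4,1)=_ (5,2)=X (5,3)=X -> step gives (4,2)='X' but target has '_' -> reject
  (0,1)=_ (4,1)=X (5,2)=_ (5,3)=_ -> step gives (3,1)='_' but target has 'X' -> reject
  (0,1)=_ (4,1)=X (5,2)=_ (5,3)=X -> step gives (3,1)='_' but target has 'X' -> reject
  (0,1)=_ (4,1)=X (5,2)=X (5,3)=_ -> step gives (3,1)='_' but target has 'X' -> reject
  (0,1)=_ (4,1)=X (5,2)=X (5,3)=X -> step gives (3,1)='_' but target has 'X' -> reject
  (0,1)=X (4,1)=_ (5,2)=_ (5,3)=_ -> step gives (0,1)='X' but target has '_' -> reject
  (0,1)=X (4,1)=_ (5,2)=_ (5,3)=X -> step gives (0,1)='X' but target has '_' -> reject
  (0,1)=X (4,1)=_ (5,2)=X (5,3)=_ -> step gives (0,1)='X' but target has '_' -> reject
  (0,1)=X (4,1)=_ (5,2)=X (5,3)=X -> step gives (0,1)='X' but target has '_' -> reject
  (0,1)=X (4,1)=X (5,2)=_ (5,3)=_ -> step gives (0,1)='X' but target has '_' -> reject
  (0,1)=X (4,1)=X (5,2)=_ (5,3)=X -> step gives (0,1)='X' but target has '_' -> reject
  (0,1)=X (4,1)=X (5,2)=X (5,3)=_ -> step gives (0,1)='X' but target has '_' -> reject
  (0,1)=X (4,1)=X (5,2)=X (5,3)=X -> step gives (0,1)='X' but target has '_' -> reject
Unique solution: (0,1)=dead, (4,1)=dead, (5,2)=dead, (5,3)=dead.
Check: live-neighbor counts of every cell in the completed generation 0:
12343
24454
34555
23322
11122
00000
Applying B3/S23 to generation 0 with these counts gives:
__X_X
X____
X____
XXXXX
_____
_____
which matches the target exactly.

Answer: ___XX
X_XXX
XX_X_
X__XX
_____
_____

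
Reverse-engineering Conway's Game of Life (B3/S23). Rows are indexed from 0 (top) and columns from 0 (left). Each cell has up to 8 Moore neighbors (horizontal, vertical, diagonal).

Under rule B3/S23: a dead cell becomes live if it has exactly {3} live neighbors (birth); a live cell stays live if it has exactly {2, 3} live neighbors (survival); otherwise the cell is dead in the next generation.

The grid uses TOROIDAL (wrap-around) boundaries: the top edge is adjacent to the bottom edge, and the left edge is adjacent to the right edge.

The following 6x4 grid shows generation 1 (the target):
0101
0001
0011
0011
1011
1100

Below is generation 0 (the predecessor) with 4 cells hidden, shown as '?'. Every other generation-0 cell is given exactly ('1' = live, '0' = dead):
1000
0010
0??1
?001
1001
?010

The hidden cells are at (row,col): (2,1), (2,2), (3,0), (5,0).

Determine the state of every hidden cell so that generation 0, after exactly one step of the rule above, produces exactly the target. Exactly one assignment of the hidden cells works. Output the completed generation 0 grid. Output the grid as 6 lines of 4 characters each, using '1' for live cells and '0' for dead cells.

Hidden generation-0 cells (in order): (2,1), (2,2), (3,0), (5,0).
A hidden cell only influences target cells in its own 3x3 neighborhood. Try each of the 2^4 = 16 assignments, step the completed generation 0 forward once under B3/S23, and compare with the target:
  (2,1)=0 (2,2)=0 (3,0)=0 (5,0)=0 -> step reproduces the target at every cell -> ACCEPT
  (2,1)=0 (2,2)=0 (3,0)=0 (5,0)=1 -> step gives (0,1)='0' but target has '1' -> reject
  (2,1)=0 (2,2)=0 (3,0)=1 (5,0)=0 -> step gives (2,0)='1' but target has '0' -> reject
  (2,1)=0 (2,2)=0 (3,0)=1 (5,0)=1 -> step gives (0,1)='0' but target has '1' -> reject
  (2,1)=0 (2,2)=1 (3,0)=0 (5,0)=0 -> step gives (1,1)='1' but target has '0' -> reject
  (2,1)=0 (2,2)=1 (3,0)=0 (5,0)=1 -> step gives (0,1)='0' but target has '1' -> reject
  (2,1)=0 (2,2)=1 (3,0)=1 (5,0)=0 -> step gives (1,1)='1' but target has '0' -> reject
  (2,1)=0 (2,2)=1 (3,0)=1 (5,0)=1 -> step gives (0,1)='0' but target has '1' -> reject
  (2,1)=1 (2,2)=0 (3,0)=0 (5,0)=0 -> step gives (1,0)='1' but target has '0' -> reject
  (2,1)=1 (2,2)=0 (3,0)=0 (5,0)=1 -> step gives (0,1)='0' but target has '1' -> reject
  (2,1)=1 (2,2)=0 (3,0)=1 (5,0)=0 -> step gives (1,0)='1' but target has '0' -> reject
  (2,1)=1 (2,2)=0 (3,0)=1 (5,0)=1 -> step gives (0,1)='0' but target has '1' -> reject
  (2,1)=1 (2,2)=1 (3,0)=0 (5,0)=0 -> step gives (1,0)='1' but target has '0' -> reject
  (2,1)=1 (2,2)=1 (3,0)=0 (5,0)=1 -> step gives (0,1)='0' but target has '1' -> reject
  (2,1)=1 (2,2)=1 (3,0)=1 (5,0)=0 -> step gives (1,0)='1' but target has '0' -> reject
  (2,1)=1 (2,2)=1 (3,0)=1 (5,0)=1 -> step gives (0,1)='0' but target has '1' -> reject
Unique solution: (2,1)=dead, (2,2)=dead, (3,0)=dead, (5,0)=dead.
Check: live-neighbor counts of every cell in the completed generation 0:
0323
2213
2132
4133
2233
3314
Applying B3/S23 to generation 0 with these counts gives:
0101
0001
0011
0011
1011
1100
which matches the target exactly.

Answer: 1000
0010
0001
0001
1001
0010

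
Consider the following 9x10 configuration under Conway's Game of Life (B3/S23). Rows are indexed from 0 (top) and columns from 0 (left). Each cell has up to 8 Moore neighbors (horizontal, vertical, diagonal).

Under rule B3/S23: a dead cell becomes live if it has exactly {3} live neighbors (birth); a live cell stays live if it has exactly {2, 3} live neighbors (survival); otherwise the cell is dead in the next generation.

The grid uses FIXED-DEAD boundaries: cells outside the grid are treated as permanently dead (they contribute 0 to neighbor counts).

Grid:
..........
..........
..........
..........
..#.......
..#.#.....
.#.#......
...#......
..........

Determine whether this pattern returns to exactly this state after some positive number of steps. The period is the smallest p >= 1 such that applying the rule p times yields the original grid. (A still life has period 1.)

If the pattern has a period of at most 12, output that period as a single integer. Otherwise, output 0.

Answer: 2

Derivation:
Simulating and comparing each generation to the original:
Gen 0 (original, given above): 6 live cells
Gen 1: 6 live cells, differs from original
Gen 2: 6 live cells, MATCHES original -> period = 2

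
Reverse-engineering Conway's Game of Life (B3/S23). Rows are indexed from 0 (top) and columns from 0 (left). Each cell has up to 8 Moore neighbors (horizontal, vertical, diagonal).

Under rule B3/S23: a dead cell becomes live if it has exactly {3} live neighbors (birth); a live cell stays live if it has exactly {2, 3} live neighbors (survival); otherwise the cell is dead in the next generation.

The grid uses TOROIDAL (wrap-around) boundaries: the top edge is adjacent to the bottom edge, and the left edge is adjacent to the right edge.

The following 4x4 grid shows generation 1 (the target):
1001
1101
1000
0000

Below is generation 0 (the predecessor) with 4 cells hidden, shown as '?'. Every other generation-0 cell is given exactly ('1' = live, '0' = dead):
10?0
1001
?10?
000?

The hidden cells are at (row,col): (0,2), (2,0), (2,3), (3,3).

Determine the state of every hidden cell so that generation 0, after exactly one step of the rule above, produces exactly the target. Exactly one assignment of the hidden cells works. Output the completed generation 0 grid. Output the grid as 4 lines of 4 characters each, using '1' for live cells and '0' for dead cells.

Answer: 1000
1001
0100
0000

Derivation:
Hidden generation-0 cells (in order): (0,2), (2,0), (2,3), (3,3).
A hidden cell only influences target cells in its own 3x3 neighborhood. Try each of the 2^4 = 16 assignments, step the completed generation 0 forward once under B3/S23, and compare with the target:
  (0,2)=0 (2,0)=0 (2,3)=0 (3,3)=0 -> step reproduces the target at every cell -> ACCEPT
  (0,2)=0 (2,0)=0 (2,3)=0 (3,3)=1 -> step gives (0,3)='0' but target has '1' -> reject
  (0,2)=0 (2,0)=0 (2,3)=1 (3,3)=0 -> step gives (1,0)='0' but target has '1' -> reject
  (0,2)=0 (2,0)=0 (2,3)=1 (3,3)=1 -> step gives (0,3)='0' but target has '1' -> reject
  (0,2)=0 (2,0)=1 (2,3)=0 (3,3)=0 -> step gives (1,0)='0' but target has '1' -> reject
  (0,2)=0 (2,0)=1 (2,3)=0 (3,3)=1 -> step gives (0,3)='0' but target has '1' -> reject
  (0,2)=0 (2,0)=1 (2,3)=1 (3,3)=0 -> step gives (1,0)='0' but target has '1' -> reject
  (0,2)=0 (2,0)=1 (2,3)=1 (3,3)=1 -> step gives (0,3)='0' but target has '1' -> reject
  (0,2)=1 (2,0)=0 (2,3)=0 (3,3)=0 -> step gives (0,1)='1' but target has '0' -> reject
  (0,2)=1 (2,0)=0 (2,3)=0 (3,3)=1 -> step gives (0,1)='1' but target has '0' -> reject
  (0,2)=1 (2,0)=0 (2,3)=1 (3,3)=0 -> step gives (0,1)='1' but target has '0' -> reject
  (0,2)=1 (2,0)=0 (2,3)=1 (3,3)=1 -> step gives (0,1)='1' but target has '0' -> reject
  (0,2)=1 (2,0)=1 (2,3)=0 (3,3)=0 -> step gives (0,1)='1' but target has '0' -> reject
  (0,2)=1 (2,0)=1 (2,3)=0 (3,3)=1 -> step gives (0,1)='1' but target has '0' -> reject
  (0,2)=1 (2,0)=1 (2,3)=1 (3,3)=0 -> step gives (0,1)='1' but target has '0' -> reject
  (0,2)=1 (2,0)=1 (2,3)=1 (3,3)=1 -> step gives (0,1)='1' but target has '0' -> reject
Unique solution: (0,2)=dead, (2,0)=dead, (2,3)=dead, (3,3)=dead.
Check: live-neighbor counts of every cell in the completed generation 0:
2213
3322
3122
2211
Applying B3/S23 to generation 0 with these counts gives:
1001
1101
1000
0000
which matches the target exactly.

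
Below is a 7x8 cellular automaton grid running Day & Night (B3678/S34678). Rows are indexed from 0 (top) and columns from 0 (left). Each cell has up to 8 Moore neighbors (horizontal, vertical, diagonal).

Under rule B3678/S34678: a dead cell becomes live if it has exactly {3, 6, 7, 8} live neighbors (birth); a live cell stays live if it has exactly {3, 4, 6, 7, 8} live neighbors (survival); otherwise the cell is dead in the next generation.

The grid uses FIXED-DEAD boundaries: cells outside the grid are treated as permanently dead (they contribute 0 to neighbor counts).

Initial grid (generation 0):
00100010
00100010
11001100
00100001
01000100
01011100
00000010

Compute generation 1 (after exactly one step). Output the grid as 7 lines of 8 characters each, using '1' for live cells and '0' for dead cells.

Answer: 00000000
00010000
01110010
10001110
00010010
00101110
00001100

Derivation:
Simulating step by step:
Generation 0 (given above): 17 live cells
Generation 1: 17 live cells
(generation 1 grid is the final answer)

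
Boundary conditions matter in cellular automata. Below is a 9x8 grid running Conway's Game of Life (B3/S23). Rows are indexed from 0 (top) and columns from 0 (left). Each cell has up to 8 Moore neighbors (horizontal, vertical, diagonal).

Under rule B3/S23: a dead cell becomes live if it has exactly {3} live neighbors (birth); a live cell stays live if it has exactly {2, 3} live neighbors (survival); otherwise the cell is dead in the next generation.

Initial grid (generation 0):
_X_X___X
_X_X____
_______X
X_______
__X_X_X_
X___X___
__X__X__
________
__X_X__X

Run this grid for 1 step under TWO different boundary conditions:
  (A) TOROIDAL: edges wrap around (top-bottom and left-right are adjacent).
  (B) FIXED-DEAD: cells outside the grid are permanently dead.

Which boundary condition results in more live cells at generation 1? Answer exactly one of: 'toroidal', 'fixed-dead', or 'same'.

Under TOROIDAL boundary, generation 1:
_X_XX___
________
X_______
_______X
_X_X_X_X
_X__X___
________
___X____
X_XX____
Population = 15

Under FIXED-DEAD boundary, generation 1:
________
________
________
________
_X_X_X__
_X__X___
________
___X____
________
Population = 6

Comparison: toroidal=15, fixed-dead=6 -> toroidal

Answer: toroidal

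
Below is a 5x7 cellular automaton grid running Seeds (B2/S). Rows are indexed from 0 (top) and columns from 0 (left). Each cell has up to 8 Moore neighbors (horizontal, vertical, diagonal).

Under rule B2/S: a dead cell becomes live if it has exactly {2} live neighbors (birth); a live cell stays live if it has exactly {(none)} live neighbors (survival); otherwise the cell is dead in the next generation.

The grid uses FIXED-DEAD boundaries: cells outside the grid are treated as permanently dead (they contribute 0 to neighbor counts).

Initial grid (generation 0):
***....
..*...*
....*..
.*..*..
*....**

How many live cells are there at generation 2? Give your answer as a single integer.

Simulating step by step:
Generation 0 (given above): 11 live cells
Generation 1: 10 live cells
...*...
*....*.
.**....
*..*..*
.*..*..
Generation 2: 13 live cells
....*..
...**..
...****
....**.
*.**.*.
Population at generation 2: 13

Answer: 13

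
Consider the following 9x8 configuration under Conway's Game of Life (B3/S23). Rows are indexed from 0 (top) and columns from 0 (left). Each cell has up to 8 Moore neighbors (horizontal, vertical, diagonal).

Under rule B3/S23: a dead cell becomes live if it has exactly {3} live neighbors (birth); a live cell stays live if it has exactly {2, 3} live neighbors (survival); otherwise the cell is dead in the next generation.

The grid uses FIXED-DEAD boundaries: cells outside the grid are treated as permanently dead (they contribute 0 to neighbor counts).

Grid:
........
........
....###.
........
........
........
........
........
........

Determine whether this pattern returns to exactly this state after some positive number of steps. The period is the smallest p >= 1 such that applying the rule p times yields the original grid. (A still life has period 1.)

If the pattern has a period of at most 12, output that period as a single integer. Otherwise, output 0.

Simulating and comparing each generation to the original:
Gen 0 (original, given above): 3 live cells
Gen 1: 3 live cells, differs from original
Gen 2: 3 live cells, MATCHES original -> period = 2

Answer: 2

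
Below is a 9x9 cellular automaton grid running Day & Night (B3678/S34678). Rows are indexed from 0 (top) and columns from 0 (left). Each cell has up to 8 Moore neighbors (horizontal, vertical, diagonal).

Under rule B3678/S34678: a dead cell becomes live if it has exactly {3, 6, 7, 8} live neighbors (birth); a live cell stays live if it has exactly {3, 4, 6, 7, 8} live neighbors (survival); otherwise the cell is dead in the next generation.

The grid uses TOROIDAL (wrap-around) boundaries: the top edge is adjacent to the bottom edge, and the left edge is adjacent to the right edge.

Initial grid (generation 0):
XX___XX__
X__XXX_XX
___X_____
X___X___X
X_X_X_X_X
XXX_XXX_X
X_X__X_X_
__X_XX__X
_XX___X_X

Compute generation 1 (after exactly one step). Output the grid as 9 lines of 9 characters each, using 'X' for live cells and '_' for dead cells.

Answer: _X_X_XX__
XXX_XX__X
___X_X_X_
XX___X_XX
XX__XX___
_XX_X_X__
XXX____X_
__X__X__X
_XXXX_X__

Derivation:
Simulating step by step:
Generation 0 (given above): 38 live cells
Generation 1: 38 live cells
(generation 1 grid is the final answer)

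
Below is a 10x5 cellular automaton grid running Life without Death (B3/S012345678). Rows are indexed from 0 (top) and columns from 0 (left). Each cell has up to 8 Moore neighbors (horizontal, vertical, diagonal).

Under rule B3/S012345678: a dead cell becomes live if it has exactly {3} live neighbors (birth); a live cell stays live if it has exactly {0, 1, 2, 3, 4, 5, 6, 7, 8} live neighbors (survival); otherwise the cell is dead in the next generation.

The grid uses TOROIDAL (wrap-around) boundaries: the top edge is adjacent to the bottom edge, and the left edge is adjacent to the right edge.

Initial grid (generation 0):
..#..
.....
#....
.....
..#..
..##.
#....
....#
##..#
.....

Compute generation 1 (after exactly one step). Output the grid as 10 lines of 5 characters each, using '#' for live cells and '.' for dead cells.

Simulating step by step:
Generation 0 (given above): 10 live cells
Generation 1: 17 live cells
(generation 1 grid is the final answer)

Answer: ..#..
.....
#....
.....
..##.
.###.
#..##
.#..#
##..#
##...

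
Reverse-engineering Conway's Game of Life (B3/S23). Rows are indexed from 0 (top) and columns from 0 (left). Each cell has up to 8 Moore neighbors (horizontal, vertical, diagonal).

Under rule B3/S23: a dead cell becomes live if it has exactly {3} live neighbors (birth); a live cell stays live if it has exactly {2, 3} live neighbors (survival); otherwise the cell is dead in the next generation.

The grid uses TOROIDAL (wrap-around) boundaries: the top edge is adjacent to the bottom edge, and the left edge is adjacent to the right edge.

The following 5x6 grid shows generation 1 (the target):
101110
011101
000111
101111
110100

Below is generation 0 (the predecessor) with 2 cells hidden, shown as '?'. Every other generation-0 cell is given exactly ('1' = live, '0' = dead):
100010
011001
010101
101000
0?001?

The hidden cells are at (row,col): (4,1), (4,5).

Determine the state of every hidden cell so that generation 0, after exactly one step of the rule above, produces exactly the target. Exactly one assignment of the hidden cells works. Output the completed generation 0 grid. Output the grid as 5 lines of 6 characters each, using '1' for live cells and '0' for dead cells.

Hidden generation-0 cells (in order): (4,1), (4,5).
A hidden cell only influences target cells in its own 3x3 neighborhood. Try each of the 2^2 = 4 assignments, step the completed generation 0 forward once under B3/S23, and compare with the target:
  (4,1)=0 (4,5)=0 -> step gives (0,1)='1' but target has '0' -> reject
  (4,1)=0 (4,5)=1 -> step gives (0,1)='1' but target has '0' -> reject
  (4,1)=1 (4,5)=0 -> step reproduces the target at every cell -> ACCEPT
  (4,1)=1 (4,5)=1 -> step gives (0,0)='0' but target has '1' -> reject
Unique solution: (4,1)=live, (4,5)=dead.
Check: live-neighbor counts of every cell in the completed generation 0:
343324
533343
545232
343333
332314
Applying B3/S23 to generation 0 with these counts gives:
101110
011101
000111
101111
110100
which matches the target exactly.

Answer: 100010
011001
010101
101000
010010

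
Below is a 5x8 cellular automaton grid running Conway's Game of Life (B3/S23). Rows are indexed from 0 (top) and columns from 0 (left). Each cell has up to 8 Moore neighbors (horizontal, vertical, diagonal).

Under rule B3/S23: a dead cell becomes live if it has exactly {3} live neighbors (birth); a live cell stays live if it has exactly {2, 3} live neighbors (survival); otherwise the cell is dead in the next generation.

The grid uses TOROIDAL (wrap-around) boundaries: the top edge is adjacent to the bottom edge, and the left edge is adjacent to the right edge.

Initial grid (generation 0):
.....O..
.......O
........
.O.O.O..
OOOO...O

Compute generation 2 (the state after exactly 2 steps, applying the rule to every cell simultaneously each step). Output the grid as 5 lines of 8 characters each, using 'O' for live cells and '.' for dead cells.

Answer: .OO...OO
........
........
OO.OO...
...OOOO.

Derivation:
Simulating step by step:
Generation 0 (given above): 10 live cells
Generation 1: 11 live cells
.OO...OO
........
........
.O.OO...
OO.O..O.
Generation 2: 12 live cells
(generation 2 grid is the final answer)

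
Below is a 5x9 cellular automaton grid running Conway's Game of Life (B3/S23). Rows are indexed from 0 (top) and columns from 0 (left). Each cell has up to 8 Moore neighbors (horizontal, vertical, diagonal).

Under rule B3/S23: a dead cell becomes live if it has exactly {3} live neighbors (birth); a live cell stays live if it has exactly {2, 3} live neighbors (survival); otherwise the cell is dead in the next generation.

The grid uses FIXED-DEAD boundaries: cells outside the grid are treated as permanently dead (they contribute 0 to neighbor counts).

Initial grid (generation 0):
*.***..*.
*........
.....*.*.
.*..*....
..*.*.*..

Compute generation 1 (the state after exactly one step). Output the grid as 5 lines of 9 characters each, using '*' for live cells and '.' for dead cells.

Answer: .*.*.....
.*.**.*..
.........
...**.*..
...*.*...

Derivation:
Simulating step by step:
Generation 0 (given above): 13 live cells
Generation 1: 11 live cells
(generation 1 grid is the final answer)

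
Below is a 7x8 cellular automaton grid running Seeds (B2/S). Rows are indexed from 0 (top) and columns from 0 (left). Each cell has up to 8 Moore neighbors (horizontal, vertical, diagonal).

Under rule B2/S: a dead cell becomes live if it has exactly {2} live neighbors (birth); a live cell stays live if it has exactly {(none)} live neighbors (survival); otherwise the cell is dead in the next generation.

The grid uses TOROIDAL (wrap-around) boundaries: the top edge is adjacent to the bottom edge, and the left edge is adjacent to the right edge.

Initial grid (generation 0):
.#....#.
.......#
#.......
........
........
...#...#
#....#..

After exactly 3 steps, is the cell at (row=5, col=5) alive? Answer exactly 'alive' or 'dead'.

Simulating step by step:
Generation 0 (given above): 8 live cells
Generation 1: 10 live cells
.....#..
.#....#.
.......#
........
........
#...#.#.
.##.#...
Generation 2: 16 live cells
#..##.#.
#....#.#
#.....#.
........
.....#.#
..#....#
#.....##
Generation 3: 10 live cells
........
...#....
.#...#..
#....#..
#.......
.#...#..
..#.#...

Cell (5,5) at generation 3: 1 -> alive

Answer: alive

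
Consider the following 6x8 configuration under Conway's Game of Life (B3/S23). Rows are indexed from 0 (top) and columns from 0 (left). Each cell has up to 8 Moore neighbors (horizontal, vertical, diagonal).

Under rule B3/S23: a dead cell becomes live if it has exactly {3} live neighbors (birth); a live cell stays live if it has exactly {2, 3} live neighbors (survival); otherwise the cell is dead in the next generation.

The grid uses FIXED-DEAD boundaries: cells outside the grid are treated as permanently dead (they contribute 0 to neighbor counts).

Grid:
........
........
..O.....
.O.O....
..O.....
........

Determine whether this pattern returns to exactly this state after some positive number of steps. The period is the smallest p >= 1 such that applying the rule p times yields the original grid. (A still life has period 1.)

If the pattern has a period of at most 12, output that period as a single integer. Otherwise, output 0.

Answer: 1

Derivation:
Simulating and comparing each generation to the original:
Gen 0 (original, given above): 4 live cells
Gen 1: 4 live cells, MATCHES original -> period = 1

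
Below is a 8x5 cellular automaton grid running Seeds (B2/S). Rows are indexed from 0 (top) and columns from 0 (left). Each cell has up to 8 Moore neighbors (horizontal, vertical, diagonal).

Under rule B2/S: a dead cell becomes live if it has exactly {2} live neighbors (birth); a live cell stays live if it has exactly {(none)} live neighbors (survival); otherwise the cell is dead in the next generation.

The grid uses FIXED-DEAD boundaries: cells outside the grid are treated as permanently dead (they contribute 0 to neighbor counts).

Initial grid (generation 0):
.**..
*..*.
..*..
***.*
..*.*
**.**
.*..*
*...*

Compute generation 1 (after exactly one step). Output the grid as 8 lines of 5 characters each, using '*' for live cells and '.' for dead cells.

Simulating step by step:
Generation 0 (given above): 19 live cells
Generation 1: 5 live cells
(generation 1 grid is the final answer)

Answer: *..*.
.....
....*
.....
.....
.....
.....
.*.*.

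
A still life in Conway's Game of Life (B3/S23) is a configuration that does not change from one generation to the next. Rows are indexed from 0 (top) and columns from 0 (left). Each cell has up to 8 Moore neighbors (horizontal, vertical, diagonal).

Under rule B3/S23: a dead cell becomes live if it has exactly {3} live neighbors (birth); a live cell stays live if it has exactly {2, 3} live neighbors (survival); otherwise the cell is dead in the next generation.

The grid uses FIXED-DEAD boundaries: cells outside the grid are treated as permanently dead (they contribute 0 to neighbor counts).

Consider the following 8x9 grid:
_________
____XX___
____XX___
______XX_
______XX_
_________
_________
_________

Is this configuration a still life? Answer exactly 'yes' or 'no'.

Compute generation 1 and compare to generation 0 (given above):
Generation 1:
_________
____XX___
____X____
_______X_
______XX_
_________
_________
_________
Cell (2,5) differs: gen0=1 vs gen1=0 -> NOT a still life.

Answer: no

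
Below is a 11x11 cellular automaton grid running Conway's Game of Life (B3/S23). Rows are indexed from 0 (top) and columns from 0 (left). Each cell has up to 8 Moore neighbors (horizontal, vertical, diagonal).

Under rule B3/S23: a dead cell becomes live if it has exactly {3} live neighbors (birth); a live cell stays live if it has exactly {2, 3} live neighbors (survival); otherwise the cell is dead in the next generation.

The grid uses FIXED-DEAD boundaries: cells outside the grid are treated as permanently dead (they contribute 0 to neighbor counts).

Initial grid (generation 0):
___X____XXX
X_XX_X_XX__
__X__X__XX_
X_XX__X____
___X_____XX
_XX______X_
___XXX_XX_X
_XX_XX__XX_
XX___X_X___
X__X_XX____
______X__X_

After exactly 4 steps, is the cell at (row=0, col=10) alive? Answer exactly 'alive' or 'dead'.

Answer: dead

Derivation:
Simulating step by step:
Generation 0 (given above): 46 live cells
Generation 1: 44 live cells
__XXX__XXX_
_XXX__XX__X
_____X__XX_
_XXXX___X_X
___X_____XX
__X________
_____XXX__X
XXX______X_
X__X___XX__
XX__XX_X___
_____XX____
Generation 2: 46 live cells
_X__X_XXXX_
_X___XX___X
_____XX_X_X
__XXX___X_X
_X__X____XX
______X__XX
__X___X____
XXX______X_
___XX_XXX__
XX__XX_XX__
____XXX____
Generation 3: 39 live cells
______XXXX_
____X_____X
__XX__X___X
__XXX__XX_X
__X_XX__X__
_____X___XX
__X______XX
_XX__XX_X__
___XX_X__X_
________X__
____X_XX___
Generation 4: 52 live cells
_______XXX_
___X_XX_X_X
__X__X_X__X
_X____XXX__
__X__XXXX_X
___XXX__X_X
_XX__XX_X_X
_XX_XXXXX_X
__XXX_X_XX_
___XX_X_X__
_______X___

Cell (0,10) at generation 4: 0 -> dead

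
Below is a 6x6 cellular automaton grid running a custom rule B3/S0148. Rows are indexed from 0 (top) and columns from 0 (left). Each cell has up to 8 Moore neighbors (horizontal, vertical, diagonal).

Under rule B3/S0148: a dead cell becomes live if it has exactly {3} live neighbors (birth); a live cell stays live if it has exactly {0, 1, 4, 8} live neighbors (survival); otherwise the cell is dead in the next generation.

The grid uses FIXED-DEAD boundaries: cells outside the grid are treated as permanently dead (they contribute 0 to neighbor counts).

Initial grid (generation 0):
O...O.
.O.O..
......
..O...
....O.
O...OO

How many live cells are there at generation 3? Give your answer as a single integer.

Simulating step by step:
Generation 0 (given above): 9 live cells
Generation 1: 9 live cells
O...O.
.O.O..
..O...
..O...
...O.O
O.....
Generation 2: 9 live cells
O...O.
..O...
.O.O..
...O..
...O.O
O.....
Generation 3: 9 live cells
O...O.
.O.O..
.O....
......
...OOO
O.....
Population at generation 3: 9

Answer: 9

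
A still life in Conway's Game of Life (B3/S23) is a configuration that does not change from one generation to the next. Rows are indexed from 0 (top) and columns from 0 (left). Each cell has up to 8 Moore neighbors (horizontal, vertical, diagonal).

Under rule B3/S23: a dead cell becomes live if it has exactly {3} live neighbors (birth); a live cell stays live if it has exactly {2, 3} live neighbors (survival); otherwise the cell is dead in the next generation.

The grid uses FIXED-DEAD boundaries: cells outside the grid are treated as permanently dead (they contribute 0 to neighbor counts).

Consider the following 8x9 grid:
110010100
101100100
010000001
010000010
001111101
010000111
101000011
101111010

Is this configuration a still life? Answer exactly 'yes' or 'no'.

Answer: no

Derivation:
Compute generation 1 and compare to generation 0 (given above):
Generation 1:
111101000
101101010
110000010
010111111
011111001
010010000
101011000
001110111
Cell (0,2) differs: gen0=0 vs gen1=1 -> NOT a still life.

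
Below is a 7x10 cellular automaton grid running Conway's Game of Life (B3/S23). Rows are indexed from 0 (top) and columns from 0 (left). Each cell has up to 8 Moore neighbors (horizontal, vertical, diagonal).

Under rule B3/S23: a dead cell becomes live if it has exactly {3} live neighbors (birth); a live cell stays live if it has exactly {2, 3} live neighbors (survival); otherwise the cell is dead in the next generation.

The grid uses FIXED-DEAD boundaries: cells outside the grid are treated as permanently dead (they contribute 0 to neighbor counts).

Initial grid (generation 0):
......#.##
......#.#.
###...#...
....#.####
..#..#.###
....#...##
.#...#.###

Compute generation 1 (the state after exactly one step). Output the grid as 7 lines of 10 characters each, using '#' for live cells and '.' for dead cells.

Simulating step by step:
Generation 0 (given above): 27 live cells
Generation 1: 20 live cells
(generation 1 grid is the final answer)

Answer: ........##
.#...##.##
.#....#..#
..##.....#
...###....
....##....
.......#.#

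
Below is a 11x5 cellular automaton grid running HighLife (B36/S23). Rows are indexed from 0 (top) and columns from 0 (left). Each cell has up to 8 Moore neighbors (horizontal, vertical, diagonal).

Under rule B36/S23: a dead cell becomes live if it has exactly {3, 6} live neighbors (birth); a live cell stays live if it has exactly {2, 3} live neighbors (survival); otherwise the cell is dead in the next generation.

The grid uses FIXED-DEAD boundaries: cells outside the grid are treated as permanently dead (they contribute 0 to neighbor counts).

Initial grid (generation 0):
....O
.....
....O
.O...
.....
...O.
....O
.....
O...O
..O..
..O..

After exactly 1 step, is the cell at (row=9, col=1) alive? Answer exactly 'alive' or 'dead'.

Simulating step by step:
Generation 0 (given above): 9 live cells
Generation 1: 2 live cells
.....
.....
.....
.....
.....
.....
.....
.....
.....
.O.O.
.....

Cell (9,1) at generation 1: 1 -> alive

Answer: alive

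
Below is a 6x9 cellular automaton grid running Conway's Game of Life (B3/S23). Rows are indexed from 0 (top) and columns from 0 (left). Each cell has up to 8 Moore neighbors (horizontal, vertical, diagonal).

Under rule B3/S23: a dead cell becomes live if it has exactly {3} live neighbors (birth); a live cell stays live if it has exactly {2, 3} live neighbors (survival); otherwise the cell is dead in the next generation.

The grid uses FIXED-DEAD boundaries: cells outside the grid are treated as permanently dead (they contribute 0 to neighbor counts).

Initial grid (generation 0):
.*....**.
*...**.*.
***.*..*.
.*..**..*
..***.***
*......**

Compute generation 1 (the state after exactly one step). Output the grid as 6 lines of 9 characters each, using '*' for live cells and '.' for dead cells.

Answer: .....***.
*.****.**
*.*....**
*.......*
.****.*..
...*..*.*

Derivation:
Simulating step by step:
Generation 0 (given above): 25 live cells
Generation 1: 24 live cells
(generation 1 grid is the final answer)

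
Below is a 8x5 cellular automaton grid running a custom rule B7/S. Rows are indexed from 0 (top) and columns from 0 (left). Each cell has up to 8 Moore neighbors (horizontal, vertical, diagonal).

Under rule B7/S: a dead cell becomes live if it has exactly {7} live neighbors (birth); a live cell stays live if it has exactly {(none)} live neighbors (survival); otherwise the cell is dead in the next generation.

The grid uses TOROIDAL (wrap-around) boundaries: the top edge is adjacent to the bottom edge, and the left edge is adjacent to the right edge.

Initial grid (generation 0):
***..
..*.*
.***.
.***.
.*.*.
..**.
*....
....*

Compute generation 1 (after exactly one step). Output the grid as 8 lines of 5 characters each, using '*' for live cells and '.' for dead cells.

Simulating step by step:
Generation 0 (given above): 17 live cells
Generation 1: 1 live cells
(generation 1 grid is the final answer)

Answer: .....
.....
.....
.....
..*..
.....
.....
.....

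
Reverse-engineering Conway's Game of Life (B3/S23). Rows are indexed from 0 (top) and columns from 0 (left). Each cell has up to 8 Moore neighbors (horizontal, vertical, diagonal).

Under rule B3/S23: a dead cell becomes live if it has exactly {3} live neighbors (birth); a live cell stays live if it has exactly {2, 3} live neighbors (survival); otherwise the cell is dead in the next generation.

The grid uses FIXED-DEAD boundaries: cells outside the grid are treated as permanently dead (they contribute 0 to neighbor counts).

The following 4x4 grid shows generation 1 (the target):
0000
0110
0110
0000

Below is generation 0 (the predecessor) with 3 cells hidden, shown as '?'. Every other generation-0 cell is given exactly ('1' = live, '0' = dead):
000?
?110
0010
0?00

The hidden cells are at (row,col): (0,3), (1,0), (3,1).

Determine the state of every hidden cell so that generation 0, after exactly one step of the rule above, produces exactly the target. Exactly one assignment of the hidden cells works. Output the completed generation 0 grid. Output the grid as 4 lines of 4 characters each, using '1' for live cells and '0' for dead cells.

Hidden generation-0 cells (in order): (0,3), (1,0), (3,1).
A hidden cell only influences target cells in its own 3x3 neighborhood. Try each of the 2^3 = 8 assignments, step the completed generation 0 forward once under B3/S23, and compare with the target:
  (0,3)=0 (1,0)=0 (3,1)=0 -> step reproduces the target at every cell -> ACCEPT
  (0,3)=0 (1,0)=0 (3,1)=1 -> step gives (2,1)='0' but target has '1' -> reject
  (0,3)=0 (1,0)=1 (3,1)=0 -> step gives (0,1)='1' but target has '0' -> reject
  (0,3)=0 (1,0)=1 (3,1)=1 -> step gives (0,1)='1' but target has '0' -> reject
  (0,3)=1 (1,0)=0 (3,1)=0 -> step gives (0,2)='1' but target has '0' -> reject
  (0,3)=1 (1,0)=0 (3,1)=1 -> step gives (0,2)='1' but target has '0' -> reject
  (0,3)=1 (1,0)=1 (3,1)=0 -> step gives (0,1)='1' but target has '0' -> reject
  (0,3)=1 (1,0)=1 (3,1)=1 -> step gives (0,1)='1' but target has '0' -> reject
Unique solution: (0,3)=dead, (1,0)=dead, (3,1)=dead.
Check: live-neighbor counts of every cell in the completed generation 0:
1221
1222
1322
0111
Applying B3/S23 to generation 0 with these counts gives:
0000
0110
0110
0000
which matches the target exactly.

Answer: 0000
0110
0010
0000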